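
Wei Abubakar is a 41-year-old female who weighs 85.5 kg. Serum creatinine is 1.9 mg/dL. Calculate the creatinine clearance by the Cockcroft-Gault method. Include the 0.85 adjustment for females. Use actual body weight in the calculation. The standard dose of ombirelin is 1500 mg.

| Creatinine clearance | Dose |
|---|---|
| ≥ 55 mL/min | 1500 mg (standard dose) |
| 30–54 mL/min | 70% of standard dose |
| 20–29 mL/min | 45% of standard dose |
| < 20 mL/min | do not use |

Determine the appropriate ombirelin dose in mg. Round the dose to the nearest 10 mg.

1050 mg

CrCl = (140 − 41) × 85.5 / (72 × 1.9) × 0.85 = 8464.5 / 136.80 × 0.85 ≈ 52.6 mL/min
CrCl ≈ 53 mL/min → bracket 30–54 mL/min.
70% of 1500 mg = 1050 mg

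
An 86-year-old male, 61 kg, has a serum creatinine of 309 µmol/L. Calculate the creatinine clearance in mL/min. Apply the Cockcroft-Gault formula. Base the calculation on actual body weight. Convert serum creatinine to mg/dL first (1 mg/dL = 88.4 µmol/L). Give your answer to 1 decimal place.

13.1 mL/min

SCr = 309 / 88.4 = 3.495 mg/dL
CrCl = (140 − 86) × 61 / (72 × 3.495) = 3294.0 / 251.64 ≈ 13.1 mL/min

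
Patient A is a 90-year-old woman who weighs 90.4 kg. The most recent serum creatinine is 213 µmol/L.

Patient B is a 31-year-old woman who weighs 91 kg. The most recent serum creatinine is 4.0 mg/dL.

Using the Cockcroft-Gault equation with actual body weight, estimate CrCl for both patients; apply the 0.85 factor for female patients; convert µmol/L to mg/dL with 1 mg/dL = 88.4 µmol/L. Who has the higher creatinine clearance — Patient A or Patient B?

Patient A: SCr = 213 / 88.4 = 2.41 mg/dL
Patient A: CrCl = (140 − 90) × 90.4 / (72 × 2.41) × 0.85 = 4520.0 / 173.52 × 0.85 ≈ 22.1 mL/min
Patient B: CrCl = (140 − 31) × 91 / (72 × 4) × 0.85 = 9919.0 / 288.00 × 0.85 ≈ 29.3 mL/min
22.1 vs 29.3 mL/min → Patient B is higher.

Patient B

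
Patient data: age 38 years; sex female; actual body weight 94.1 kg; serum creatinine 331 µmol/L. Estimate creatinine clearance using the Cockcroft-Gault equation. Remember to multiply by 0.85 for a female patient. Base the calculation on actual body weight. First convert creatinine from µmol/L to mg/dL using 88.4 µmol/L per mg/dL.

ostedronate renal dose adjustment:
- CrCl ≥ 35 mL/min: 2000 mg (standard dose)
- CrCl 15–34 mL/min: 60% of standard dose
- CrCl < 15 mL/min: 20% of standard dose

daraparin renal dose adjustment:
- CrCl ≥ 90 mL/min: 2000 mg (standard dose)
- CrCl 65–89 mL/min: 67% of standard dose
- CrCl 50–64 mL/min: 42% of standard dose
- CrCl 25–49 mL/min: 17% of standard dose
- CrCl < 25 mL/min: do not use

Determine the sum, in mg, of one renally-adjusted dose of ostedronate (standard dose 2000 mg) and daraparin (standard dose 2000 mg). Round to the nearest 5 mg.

SCr = 331 / 88.4 = 3.744 mg/dL
CrCl = (140 − 38) × 94.1 / (72 × 3.744) × 0.85 = 9598.2 / 269.57 × 0.85 ≈ 30.3 mL/min
CrCl ≈ 30 mL/min.
ostedronate: 15–34 mL/min → 60% of 2000 mg = 1200 mg.
daraparin: 25–49 mL/min → 17% of 2000 mg = 340 mg.
Total = 1200 + 340 = 1540 mg.

1540 mg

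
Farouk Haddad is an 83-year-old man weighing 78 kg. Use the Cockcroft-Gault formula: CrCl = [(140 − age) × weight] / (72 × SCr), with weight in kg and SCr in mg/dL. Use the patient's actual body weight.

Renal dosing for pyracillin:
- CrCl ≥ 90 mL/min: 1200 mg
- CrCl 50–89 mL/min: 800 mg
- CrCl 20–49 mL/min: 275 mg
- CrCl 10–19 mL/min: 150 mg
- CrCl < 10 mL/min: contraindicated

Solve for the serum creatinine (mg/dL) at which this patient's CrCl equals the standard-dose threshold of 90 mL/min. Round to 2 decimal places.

Standard dose requires CrCl ≥ 90 mL/min.
Set (140 − 83) × 78 / (72 × SCr) = 90
SCr = (140 − 83) × 78 / (72 × 90) = 0.686 mg/dL

0.69 mg/dL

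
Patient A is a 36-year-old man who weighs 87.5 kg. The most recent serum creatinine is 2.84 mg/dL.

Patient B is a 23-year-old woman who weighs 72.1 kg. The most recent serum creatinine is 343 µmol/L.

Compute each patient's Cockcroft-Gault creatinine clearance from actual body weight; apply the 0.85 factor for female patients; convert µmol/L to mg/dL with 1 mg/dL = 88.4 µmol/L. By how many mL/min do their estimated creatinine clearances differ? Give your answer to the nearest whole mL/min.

19 mL/min

Patient A: CrCl = (140 − 36) × 87.5 / (72 × 2.84) = 9100.0 / 204.48 ≈ 44.5 mL/min
Patient B: SCr = 343 / 88.4 = 3.88 mg/dL
Patient B: CrCl = (140 − 23) × 72.1 / (72 × 3.88) × 0.85 = 8435.7 / 279.36 × 0.85 ≈ 25.7 mL/min
|44.5 − 25.7| = 18.8 mL/min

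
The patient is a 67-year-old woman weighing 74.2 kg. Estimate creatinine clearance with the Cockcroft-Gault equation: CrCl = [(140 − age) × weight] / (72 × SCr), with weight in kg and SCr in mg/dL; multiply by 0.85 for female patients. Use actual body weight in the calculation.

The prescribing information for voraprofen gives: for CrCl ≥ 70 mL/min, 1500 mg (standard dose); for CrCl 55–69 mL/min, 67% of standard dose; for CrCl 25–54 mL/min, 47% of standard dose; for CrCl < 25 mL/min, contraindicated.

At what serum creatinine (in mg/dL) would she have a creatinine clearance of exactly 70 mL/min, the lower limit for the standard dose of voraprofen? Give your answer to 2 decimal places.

Standard dose requires CrCl ≥ 70 mL/min.
Set (140 − 67) × 74.2 × 0.85 / (72 × SCr) = 70
SCr = (140 − 67) × 74.2 × 0.85 / (72 × 70) = 0.914 mg/dL

0.91 mg/dL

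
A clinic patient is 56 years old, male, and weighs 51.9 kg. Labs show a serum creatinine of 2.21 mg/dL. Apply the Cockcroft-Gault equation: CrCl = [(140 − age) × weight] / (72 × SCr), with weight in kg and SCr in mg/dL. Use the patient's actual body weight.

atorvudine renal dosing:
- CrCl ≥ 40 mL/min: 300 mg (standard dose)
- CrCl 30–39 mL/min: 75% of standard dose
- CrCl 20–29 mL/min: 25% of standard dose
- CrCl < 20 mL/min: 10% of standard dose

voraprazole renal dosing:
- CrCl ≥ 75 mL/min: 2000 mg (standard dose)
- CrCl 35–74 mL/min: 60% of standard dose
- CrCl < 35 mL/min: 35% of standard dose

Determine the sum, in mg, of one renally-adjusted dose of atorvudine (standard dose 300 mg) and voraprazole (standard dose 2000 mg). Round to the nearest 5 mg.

775 mg

CrCl = (140 − 56) × 51.9 / (72 × 2.21) = 4359.6 / 159.12 ≈ 27.4 mL/min
CrCl ≈ 27 mL/min.
atorvudine: 20–29 mL/min → 25% of 300 mg = 75 mg.
voraprazole: < 35 mL/min → 35% of 2000 mg = 700 mg.
Total = 75 + 700 = 775 mg.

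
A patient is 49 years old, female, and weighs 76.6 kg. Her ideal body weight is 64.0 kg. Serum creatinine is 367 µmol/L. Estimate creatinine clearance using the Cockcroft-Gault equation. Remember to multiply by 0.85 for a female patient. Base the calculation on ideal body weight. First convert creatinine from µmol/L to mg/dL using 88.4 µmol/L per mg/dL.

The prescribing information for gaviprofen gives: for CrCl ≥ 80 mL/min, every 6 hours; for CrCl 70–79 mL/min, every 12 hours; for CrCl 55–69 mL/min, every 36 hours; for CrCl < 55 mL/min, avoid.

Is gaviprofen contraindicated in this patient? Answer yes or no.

yes

SCr = 367 / 88.4 = 4.152 mg/dL
CrCl = (140 − 49) × 64 / (72 × 4.152) × 0.85 = 5824.0 / 298.94 × 0.85 ≈ 16.6 mL/min
CrCl ≈ 17 mL/min, which is < 55 mL/min.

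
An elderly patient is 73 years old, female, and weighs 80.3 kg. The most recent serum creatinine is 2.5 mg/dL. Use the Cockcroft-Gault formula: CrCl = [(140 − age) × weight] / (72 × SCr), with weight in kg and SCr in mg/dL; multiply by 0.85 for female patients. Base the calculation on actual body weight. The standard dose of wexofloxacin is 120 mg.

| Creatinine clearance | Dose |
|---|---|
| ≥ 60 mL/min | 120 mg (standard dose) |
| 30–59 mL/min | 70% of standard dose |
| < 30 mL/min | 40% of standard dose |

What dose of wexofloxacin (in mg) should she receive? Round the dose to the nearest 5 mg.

CrCl = (140 − 73) × 80.3 / (72 × 2.5) × 0.85 = 5380.1 / 180.00 × 0.85 ≈ 25.4 mL/min
CrCl ≈ 25 mL/min → bracket < 30 mL/min.
40% of 120 mg = 48 mg → 50 mg

50 mg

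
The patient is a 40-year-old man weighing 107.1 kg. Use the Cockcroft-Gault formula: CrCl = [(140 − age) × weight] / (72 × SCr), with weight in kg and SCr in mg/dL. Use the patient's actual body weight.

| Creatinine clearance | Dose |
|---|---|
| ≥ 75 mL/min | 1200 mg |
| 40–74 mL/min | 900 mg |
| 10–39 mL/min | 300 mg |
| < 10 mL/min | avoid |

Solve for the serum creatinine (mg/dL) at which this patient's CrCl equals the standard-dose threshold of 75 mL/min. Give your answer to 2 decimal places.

1.98 mg/dL

Standard dose requires CrCl ≥ 75 mL/min.
Set (140 − 40) × 107.1 / (72 × SCr) = 75
SCr = (140 − 40) × 107.1 / (72 × 75) = 1.983 mg/dL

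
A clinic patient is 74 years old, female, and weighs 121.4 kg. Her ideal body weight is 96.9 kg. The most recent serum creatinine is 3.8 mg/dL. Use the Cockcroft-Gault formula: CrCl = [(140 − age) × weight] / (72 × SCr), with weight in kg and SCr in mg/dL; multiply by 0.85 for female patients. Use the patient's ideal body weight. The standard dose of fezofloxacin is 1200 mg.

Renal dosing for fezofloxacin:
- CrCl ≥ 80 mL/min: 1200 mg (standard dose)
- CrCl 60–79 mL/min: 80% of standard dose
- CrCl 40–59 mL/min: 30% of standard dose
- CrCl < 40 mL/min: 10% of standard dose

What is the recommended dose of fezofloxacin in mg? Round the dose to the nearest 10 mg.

120 mg

CrCl = (140 − 74) × 96.9 / (72 × 3.8) × 0.85 = 6395.4 / 273.60 × 0.85 ≈ 19.9 mL/min
CrCl ≈ 20 mL/min → bracket < 40 mL/min.
10% of 1200 mg = 120 mg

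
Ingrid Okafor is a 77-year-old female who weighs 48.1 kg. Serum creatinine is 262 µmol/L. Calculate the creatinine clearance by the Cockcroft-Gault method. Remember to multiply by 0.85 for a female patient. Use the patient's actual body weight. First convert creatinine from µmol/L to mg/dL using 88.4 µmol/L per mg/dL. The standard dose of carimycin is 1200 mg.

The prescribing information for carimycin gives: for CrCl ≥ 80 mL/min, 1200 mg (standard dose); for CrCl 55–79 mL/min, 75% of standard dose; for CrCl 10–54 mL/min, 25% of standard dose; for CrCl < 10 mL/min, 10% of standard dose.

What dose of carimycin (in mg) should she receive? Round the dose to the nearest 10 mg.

300 mg

SCr = 262 / 88.4 = 2.964 mg/dL
CrCl = (140 − 77) × 48.1 / (72 × 2.964) × 0.85 = 3030.3 / 213.41 × 0.85 ≈ 12.1 mL/min
CrCl ≈ 12 mL/min → bracket 10–54 mL/min.
25% of 1200 mg = 300 mg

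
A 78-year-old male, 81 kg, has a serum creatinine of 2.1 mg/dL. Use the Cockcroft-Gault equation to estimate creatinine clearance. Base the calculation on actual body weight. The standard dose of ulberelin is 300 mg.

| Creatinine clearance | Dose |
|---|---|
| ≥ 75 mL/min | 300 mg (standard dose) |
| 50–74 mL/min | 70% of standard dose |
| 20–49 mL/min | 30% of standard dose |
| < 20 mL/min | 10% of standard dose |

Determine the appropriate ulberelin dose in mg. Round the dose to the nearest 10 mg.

90 mg

CrCl = (140 − 78) × 81 / (72 × 2.1) = 5022.0 / 151.20 ≈ 33.2 mL/min
CrCl ≈ 33 mL/min → bracket 20–49 mL/min.
30% of 300 mg = 90 mg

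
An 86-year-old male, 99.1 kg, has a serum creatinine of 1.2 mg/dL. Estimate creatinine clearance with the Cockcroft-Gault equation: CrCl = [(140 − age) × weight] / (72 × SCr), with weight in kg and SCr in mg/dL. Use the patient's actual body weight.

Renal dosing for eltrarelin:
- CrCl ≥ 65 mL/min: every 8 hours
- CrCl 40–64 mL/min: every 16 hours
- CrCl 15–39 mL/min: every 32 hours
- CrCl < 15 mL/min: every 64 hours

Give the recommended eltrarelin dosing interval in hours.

CrCl = (140 − 86) × 99.1 / (72 × 1.2) = 5351.4 / 86.40 ≈ 61.9 mL/min
CrCl ≈ 62 mL/min → bracket 40–64 mL/min → every 16 hours.

every 16 hours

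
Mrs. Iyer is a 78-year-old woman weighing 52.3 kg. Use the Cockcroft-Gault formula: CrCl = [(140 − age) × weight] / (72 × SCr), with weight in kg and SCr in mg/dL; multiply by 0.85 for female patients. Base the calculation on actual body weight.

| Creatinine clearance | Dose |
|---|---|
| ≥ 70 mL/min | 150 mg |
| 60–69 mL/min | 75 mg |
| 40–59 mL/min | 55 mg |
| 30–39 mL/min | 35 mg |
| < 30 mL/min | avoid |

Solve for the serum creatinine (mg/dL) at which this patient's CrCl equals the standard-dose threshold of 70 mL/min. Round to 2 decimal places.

Standard dose requires CrCl ≥ 70 mL/min.
Set (140 − 78) × 52.3 × 0.85 / (72 × SCr) = 70
SCr = (140 − 78) × 52.3 × 0.85 / (72 × 70) = 0.547 mg/dL

0.55 mg/dL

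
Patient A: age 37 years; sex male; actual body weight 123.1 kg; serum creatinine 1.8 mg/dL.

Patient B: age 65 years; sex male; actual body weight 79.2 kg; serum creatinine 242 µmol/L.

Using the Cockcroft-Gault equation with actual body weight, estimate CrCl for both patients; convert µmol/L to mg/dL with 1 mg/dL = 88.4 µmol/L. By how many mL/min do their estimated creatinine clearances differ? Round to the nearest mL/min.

Patient A: CrCl = (140 − 37) × 123.1 / (72 × 1.8) = 12679.3 / 129.60 ≈ 97.8 mL/min
Patient B: SCr = 242 / 88.4 = 2.738 mg/dL
Patient B: CrCl = (140 − 65) × 79.2 / (72 × 2.738) = 5940.0 / 197.14 ≈ 30.1 mL/min
|97.8 − 30.1| = 67.7 mL/min

68 mL/min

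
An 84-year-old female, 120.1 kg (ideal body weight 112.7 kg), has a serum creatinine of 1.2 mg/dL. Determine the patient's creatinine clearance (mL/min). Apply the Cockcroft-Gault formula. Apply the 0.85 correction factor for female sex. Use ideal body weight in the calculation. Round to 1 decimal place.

CrCl = (140 − 84) × 112.7 / (72 × 1.2) × 0.85 = 6311.2 / 86.40 × 0.85 ≈ 62.1 mL/min

62.1 mL/min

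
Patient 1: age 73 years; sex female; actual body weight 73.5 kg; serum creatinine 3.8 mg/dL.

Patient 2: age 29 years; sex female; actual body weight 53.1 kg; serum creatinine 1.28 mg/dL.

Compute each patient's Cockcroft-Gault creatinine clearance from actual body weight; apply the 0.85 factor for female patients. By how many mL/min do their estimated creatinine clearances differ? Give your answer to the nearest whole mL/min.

Patient 1: CrCl = (140 − 73) × 73.5 / (72 × 3.8) × 0.85 = 4924.5 / 273.60 × 0.85 ≈ 15.3 mL/min
Patient 2: CrCl = (140 − 29) × 53.1 / (72 × 1.28) × 0.85 = 5894.1 / 92.16 × 0.85 ≈ 54.4 mL/min
|15.3 − 54.4| = 39.1 mL/min

39 mL/min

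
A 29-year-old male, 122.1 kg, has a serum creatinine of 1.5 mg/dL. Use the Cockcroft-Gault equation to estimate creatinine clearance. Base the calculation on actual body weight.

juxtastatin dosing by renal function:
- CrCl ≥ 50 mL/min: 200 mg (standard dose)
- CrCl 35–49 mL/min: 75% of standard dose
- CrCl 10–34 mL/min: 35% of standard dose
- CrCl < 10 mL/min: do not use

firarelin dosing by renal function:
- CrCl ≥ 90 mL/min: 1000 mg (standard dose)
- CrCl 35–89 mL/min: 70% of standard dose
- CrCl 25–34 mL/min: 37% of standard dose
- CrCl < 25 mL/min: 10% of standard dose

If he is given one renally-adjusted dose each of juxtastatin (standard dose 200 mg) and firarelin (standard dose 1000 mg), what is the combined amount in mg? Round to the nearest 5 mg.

1200 mg

CrCl = (140 − 29) × 122.1 / (72 × 1.5) = 13553.1 / 108.00 ≈ 125.5 mL/min
CrCl ≈ 125 mL/min.
juxtastatin: ≥ 50 mL/min → 100% of 200 mg = 200 mg.
firarelin: ≥ 90 mL/min → 100% of 1000 mg = 1000 mg.
Total = 200 + 1000 = 1200 mg.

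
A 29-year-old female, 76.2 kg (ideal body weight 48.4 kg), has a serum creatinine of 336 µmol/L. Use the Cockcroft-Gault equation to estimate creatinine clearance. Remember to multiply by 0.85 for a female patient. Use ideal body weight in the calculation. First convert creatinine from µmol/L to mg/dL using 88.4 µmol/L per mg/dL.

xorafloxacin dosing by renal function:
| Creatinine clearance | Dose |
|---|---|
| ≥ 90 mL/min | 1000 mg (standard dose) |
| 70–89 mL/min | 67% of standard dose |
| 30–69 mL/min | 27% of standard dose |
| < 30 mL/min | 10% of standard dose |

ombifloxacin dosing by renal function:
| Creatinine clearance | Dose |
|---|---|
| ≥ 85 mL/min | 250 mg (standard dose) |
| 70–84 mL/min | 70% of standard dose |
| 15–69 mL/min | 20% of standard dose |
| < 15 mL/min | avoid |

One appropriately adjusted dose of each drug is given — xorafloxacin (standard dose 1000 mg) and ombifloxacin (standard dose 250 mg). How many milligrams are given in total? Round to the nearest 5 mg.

SCr = 336 / 88.4 = 3.801 mg/dL
CrCl = (140 − 29) × 48.4 / (72 × 3.801) × 0.85 = 5372.4 / 273.67 × 0.85 ≈ 16.7 mL/min
CrCl ≈ 17 mL/min.
xorafloxacin: < 30 mL/min → 10% of 1000 mg = 100 mg.
ombifloxacin: 15–69 mL/min → 20% of 250 mg = 50 mg.
Total = 100 + 50 = 150 mg.

150 mg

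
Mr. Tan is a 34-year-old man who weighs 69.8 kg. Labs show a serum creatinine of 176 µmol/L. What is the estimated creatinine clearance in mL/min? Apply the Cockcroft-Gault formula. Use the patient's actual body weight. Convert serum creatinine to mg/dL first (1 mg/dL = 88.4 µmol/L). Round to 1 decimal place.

51.6 mL/min

SCr = 176 / 88.4 = 1.991 mg/dL
CrCl = (140 − 34) × 69.8 / (72 × 1.991) = 7398.8 / 143.35 ≈ 51.6 mL/min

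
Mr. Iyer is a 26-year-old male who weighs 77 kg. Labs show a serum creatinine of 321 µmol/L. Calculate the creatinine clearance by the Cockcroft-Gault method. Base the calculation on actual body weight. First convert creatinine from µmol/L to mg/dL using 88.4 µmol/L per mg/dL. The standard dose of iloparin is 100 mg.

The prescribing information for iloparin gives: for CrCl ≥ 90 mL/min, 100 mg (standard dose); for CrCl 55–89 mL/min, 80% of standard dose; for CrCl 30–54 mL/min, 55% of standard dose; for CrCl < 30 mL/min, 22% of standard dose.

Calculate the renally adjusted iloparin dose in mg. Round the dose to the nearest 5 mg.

SCr = 321 / 88.4 = 3.631 mg/dL
CrCl = (140 − 26) × 77 / (72 × 3.631) = 8778.0 / 261.43 ≈ 33.6 mL/min
CrCl ≈ 34 mL/min → bracket 30–54 mL/min.
55% of 100 mg = 55 mg

55 mg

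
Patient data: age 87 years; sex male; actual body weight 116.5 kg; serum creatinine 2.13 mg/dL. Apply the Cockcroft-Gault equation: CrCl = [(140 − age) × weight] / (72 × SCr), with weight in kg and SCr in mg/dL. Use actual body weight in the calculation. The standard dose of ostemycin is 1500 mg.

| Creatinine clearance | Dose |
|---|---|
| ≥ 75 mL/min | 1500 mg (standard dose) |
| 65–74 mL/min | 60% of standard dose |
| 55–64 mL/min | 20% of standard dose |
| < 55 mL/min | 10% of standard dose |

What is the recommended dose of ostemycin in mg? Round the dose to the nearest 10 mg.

CrCl = (140 − 87) × 116.5 / (72 × 2.13) = 6174.5 / 153.36 ≈ 40.3 mL/min
CrCl ≈ 40 mL/min → bracket < 55 mL/min.
10% of 1500 mg = 150 mg

150 mg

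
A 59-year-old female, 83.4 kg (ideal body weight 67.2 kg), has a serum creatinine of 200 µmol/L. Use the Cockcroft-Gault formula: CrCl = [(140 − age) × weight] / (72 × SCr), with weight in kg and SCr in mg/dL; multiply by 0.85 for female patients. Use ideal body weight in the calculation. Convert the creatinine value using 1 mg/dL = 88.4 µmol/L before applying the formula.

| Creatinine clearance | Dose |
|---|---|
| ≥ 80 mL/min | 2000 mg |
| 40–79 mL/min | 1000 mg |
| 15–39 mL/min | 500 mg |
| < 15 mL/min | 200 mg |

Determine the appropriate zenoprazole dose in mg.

500 mg

SCr = 200 / 88.4 = 2.262 mg/dL
CrCl = (140 − 59) × 67.2 / (72 × 2.262) × 0.85 = 5443.2 / 162.86 × 0.85 ≈ 28.4 mL/min
CrCl ≈ 28 mL/min → bracket 15–39 mL/min.
Dose for this bracket: 500 mg.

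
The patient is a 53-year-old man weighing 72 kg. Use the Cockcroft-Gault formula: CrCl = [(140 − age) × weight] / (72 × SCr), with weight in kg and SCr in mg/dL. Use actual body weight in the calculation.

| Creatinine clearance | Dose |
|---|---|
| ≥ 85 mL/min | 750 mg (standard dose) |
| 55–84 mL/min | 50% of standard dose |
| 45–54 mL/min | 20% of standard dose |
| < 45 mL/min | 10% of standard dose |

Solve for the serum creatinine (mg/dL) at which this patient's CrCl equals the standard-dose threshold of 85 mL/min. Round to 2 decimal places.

Standard dose requires CrCl ≥ 85 mL/min.
Set (140 − 53) × 72 / (72 × SCr) = 85
SCr = (140 − 53) × 72 / (72 × 85) = 1.024 mg/dL

1.02 mg/dL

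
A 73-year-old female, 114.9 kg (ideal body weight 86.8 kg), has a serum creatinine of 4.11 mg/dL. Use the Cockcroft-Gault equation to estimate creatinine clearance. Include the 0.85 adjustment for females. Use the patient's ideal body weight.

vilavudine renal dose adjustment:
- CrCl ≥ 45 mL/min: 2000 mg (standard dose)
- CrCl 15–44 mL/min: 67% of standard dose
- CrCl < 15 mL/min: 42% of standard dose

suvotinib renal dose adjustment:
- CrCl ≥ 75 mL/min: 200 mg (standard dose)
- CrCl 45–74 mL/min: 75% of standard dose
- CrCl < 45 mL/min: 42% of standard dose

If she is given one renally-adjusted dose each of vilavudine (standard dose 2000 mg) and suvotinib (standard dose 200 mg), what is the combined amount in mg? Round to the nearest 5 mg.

1425 mg

CrCl = (140 − 73) × 86.8 / (72 × 4.11) × 0.85 = 5815.6 / 295.92 × 0.85 ≈ 16.7 mL/min
CrCl ≈ 17 mL/min.
vilavudine: 15–44 mL/min → 67% of 2000 mg = 1340 mg.
suvotinib: < 45 mL/min → 42% of 200 mg = 84 mg.
Total = 1340 + 84 = 1424 mg.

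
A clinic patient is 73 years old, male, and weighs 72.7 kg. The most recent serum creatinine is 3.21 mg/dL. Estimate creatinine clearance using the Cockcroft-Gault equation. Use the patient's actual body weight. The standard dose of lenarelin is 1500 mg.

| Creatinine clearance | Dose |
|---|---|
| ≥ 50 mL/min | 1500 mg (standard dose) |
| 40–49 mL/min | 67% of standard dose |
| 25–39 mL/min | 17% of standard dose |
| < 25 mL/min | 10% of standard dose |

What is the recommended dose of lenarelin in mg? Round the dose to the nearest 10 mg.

CrCl = (140 − 73) × 72.7 / (72 × 3.21) = 4870.9 / 231.12 ≈ 21.1 mL/min
CrCl ≈ 21 mL/min → bracket < 25 mL/min.
10% of 1500 mg = 150 mg

150 mg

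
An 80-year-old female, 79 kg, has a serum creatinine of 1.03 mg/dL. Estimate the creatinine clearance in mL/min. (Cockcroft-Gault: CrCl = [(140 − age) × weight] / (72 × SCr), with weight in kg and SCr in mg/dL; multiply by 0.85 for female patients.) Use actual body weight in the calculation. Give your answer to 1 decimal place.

54.3 mL/min

CrCl = (140 − 80) × 79 / (72 × 1.03) × 0.85 = 4740.0 / 74.16 × 0.85 ≈ 54.3 mL/min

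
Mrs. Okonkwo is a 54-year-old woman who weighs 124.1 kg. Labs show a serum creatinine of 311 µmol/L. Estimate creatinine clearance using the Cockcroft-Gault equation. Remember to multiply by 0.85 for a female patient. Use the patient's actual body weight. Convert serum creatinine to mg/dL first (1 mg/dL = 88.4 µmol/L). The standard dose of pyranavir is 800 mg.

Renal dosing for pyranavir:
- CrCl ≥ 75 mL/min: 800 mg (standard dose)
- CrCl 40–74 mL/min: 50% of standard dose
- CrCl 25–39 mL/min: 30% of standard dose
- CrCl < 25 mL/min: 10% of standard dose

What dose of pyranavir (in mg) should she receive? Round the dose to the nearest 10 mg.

SCr = 311 / 88.4 = 3.518 mg/dL
CrCl = (140 − 54) × 124.1 / (72 × 3.518) × 0.85 = 10672.6 / 253.30 × 0.85 ≈ 35.8 mL/min
CrCl ≈ 36 mL/min → bracket 25–39 mL/min.
30% of 800 mg = 240 mg

240 mg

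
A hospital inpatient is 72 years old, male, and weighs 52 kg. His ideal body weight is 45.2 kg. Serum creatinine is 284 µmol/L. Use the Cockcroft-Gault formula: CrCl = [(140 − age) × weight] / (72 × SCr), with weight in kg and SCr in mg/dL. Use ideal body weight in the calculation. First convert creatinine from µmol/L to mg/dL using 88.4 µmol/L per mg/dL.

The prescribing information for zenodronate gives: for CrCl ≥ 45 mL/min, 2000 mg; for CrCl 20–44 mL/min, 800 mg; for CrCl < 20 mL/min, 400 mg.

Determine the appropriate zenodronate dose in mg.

400 mg

SCr = 284 / 88.4 = 3.213 mg/dL
CrCl = (140 − 72) × 45.2 / (72 × 3.213) = 3073.6 / 231.34 ≈ 13.3 mL/min
CrCl ≈ 13 mL/min → bracket < 20 mL/min.
Dose for this bracket: 400 mg.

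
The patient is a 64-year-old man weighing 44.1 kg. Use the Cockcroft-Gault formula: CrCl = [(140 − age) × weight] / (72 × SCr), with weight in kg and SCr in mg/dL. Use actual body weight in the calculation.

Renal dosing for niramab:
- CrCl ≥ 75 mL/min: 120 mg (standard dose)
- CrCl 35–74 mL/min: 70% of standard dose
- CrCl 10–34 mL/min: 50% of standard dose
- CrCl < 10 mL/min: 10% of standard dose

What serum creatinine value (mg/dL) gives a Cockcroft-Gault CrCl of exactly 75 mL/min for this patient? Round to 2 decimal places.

0.62 mg/dL

Standard dose requires CrCl ≥ 75 mL/min.
Set (140 − 64) × 44.1 / (72 × SCr) = 75
SCr = (140 − 64) × 44.1 / (72 × 75) = 0.621 mg/dL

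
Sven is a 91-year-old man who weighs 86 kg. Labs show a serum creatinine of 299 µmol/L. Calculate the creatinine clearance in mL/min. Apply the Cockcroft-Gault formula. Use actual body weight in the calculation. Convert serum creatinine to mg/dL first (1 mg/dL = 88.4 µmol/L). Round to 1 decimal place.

SCr = 299 / 88.4 = 3.382 mg/dL
CrCl = (140 − 91) × 86 / (72 × 3.382) = 4214.0 / 243.50 ≈ 17.3 mL/min

17.3 mL/min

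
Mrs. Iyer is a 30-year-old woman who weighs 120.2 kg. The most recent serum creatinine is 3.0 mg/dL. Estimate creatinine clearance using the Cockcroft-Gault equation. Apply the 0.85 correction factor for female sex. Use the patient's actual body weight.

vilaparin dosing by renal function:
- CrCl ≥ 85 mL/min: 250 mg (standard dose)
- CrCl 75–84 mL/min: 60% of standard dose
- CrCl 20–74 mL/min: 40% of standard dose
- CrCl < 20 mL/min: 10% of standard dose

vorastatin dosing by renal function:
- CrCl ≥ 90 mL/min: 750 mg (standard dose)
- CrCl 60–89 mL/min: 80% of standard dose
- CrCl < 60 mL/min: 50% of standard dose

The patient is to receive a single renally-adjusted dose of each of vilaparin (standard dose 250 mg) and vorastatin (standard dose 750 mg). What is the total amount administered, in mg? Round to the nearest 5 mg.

CrCl = (140 − 30) × 120.2 / (72 × 3) × 0.85 = 13222.0 / 216.00 × 0.85 ≈ 52.0 mL/min
CrCl ≈ 52 mL/min.
vilaparin: 20–74 mL/min → 40% of 250 mg = 100 mg.
vorastatin: < 60 mL/min → 50% of 750 mg = 375 mg.
Total = 100 + 375 = 475 mg.

475 mg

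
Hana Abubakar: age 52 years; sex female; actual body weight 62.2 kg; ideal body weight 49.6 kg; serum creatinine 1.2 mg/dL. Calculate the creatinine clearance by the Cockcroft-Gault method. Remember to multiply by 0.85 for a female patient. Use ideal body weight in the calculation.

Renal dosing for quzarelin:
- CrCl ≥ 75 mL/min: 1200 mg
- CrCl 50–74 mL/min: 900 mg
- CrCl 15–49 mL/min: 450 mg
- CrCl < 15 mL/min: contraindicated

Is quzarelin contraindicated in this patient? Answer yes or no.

no

CrCl = (140 − 52) × 49.6 / (72 × 1.2) × 0.85 = 4364.8 / 86.40 × 0.85 ≈ 42.9 mL/min
CrCl ≈ 43 mL/min, which is ≥ 15 mL/min.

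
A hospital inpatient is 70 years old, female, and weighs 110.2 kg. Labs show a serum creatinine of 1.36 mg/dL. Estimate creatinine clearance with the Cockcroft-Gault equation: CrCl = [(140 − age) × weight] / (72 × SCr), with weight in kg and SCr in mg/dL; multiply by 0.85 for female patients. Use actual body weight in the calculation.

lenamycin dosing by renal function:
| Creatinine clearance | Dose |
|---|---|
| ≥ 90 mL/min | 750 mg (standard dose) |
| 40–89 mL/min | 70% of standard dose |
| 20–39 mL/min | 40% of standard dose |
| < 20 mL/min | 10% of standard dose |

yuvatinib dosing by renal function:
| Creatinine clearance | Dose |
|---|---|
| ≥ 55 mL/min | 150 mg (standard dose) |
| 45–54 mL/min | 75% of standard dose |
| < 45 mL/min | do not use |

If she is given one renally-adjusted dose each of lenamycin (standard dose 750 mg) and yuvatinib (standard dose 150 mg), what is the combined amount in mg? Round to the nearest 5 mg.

CrCl = (140 − 70) × 110.2 / (72 × 1.36) × 0.85 = 7714.0 / 97.92 × 0.85 ≈ 67.0 mL/min
CrCl ≈ 67 mL/min.
lenamycin: 40–89 mL/min → 70% of 750 mg = 525 mg.
yuvatinib: ≥ 55 mL/min → 100% of 150 mg = 150 mg.
Total = 525 + 150 = 675 mg.

675 mg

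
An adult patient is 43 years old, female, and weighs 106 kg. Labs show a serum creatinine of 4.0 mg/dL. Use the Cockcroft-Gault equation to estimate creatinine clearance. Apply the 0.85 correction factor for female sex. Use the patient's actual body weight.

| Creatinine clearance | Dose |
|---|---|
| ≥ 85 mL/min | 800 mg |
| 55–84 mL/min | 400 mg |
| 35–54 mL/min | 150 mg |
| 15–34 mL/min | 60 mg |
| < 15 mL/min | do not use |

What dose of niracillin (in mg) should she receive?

CrCl = (140 − 43) × 106 / (72 × 4) × 0.85 = 10282.0 / 288.00 × 0.85 ≈ 30.3 mL/min
CrCl ≈ 30 mL/min → bracket 15–34 mL/min.
Dose for this bracket: 60 mg.

60 mg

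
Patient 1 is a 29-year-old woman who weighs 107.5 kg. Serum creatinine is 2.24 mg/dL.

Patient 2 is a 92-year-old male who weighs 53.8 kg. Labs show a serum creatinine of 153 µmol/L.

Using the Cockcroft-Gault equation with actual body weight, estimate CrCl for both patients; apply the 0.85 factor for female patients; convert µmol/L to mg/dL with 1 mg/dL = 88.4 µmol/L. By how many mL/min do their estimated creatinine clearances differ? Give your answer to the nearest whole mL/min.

Patient 1: CrCl = (140 − 29) × 107.5 / (72 × 2.24) × 0.85 = 11932.5 / 161.28 × 0.85 ≈ 62.9 mL/min
Patient 2: SCr = 153 / 88.4 = 1.731 mg/dL
Patient 2: CrCl = (140 − 92) × 53.8 / (72 × 1.731) = 2582.4 / 124.63 ≈ 20.7 mL/min
|62.9 − 20.7| = 42.2 mL/min

42 mL/min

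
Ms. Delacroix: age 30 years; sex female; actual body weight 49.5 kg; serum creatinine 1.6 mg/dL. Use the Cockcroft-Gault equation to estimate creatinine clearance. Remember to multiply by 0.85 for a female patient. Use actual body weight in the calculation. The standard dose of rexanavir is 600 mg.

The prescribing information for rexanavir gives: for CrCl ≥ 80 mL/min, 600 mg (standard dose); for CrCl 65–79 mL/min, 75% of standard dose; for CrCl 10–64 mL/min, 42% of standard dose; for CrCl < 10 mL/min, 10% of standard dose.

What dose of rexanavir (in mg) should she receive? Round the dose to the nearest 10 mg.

250 mg

CrCl = (140 − 30) × 49.5 / (72 × 1.6) × 0.85 = 5445.0 / 115.20 × 0.85 ≈ 40.2 mL/min
CrCl ≈ 40 mL/min → bracket 10–64 mL/min.
42% of 600 mg = 252 mg → 250 mg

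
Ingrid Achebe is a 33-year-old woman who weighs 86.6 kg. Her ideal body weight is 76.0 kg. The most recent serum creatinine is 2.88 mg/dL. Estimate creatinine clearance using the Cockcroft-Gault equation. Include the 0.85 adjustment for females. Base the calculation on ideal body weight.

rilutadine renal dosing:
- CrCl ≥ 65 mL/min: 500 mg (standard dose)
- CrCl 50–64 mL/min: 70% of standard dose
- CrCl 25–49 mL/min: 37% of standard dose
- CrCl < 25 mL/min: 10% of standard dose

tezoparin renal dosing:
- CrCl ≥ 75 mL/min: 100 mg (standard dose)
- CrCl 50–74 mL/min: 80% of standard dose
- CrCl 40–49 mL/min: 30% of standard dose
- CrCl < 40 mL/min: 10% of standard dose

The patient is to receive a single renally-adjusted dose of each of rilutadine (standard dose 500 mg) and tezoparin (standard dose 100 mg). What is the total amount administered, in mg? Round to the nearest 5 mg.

195 mg

CrCl = (140 − 33) × 76 / (72 × 2.88) × 0.85 = 8132.0 / 207.36 × 0.85 ≈ 33.3 mL/min
CrCl ≈ 33 mL/min.
rilutadine: 25–49 mL/min → 37% of 500 mg = 185 mg.
tezoparin: < 40 mL/min → 10% of 100 mg = 10 mg.
Total = 185 + 10 = 195 mg.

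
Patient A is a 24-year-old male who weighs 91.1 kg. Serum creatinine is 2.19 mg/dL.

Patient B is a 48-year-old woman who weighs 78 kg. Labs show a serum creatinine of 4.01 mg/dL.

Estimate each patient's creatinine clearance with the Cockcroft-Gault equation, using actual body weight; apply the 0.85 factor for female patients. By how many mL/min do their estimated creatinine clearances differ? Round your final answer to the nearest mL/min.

46 mL/min

Patient A: CrCl = (140 − 24) × 91.1 / (72 × 2.19) = 10567.6 / 157.68 ≈ 67.0 mL/min
Patient B: CrCl = (140 − 48) × 78 / (72 × 4.01) × 0.85 = 7176.0 / 288.72 × 0.85 ≈ 21.1 mL/min
|67.0 − 21.1| = 45.9 mL/min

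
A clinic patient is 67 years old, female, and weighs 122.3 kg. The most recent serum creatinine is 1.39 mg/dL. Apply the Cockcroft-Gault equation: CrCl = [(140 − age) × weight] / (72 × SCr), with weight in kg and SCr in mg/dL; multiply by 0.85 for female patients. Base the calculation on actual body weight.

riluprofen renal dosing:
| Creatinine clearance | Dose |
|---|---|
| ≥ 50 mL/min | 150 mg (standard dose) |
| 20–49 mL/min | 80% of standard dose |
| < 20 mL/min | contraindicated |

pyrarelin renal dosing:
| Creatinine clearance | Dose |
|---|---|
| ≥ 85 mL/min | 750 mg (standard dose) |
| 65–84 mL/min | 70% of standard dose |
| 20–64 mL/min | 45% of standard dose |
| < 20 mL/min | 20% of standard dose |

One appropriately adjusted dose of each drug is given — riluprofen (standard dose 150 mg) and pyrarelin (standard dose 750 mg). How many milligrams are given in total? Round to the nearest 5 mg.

CrCl = (140 − 67) × 122.3 / (72 × 1.39) × 0.85 = 8927.9 / 100.08 × 0.85 ≈ 75.8 mL/min
CrCl ≈ 76 mL/min.
riluprofen: ≥ 50 mL/min → 100% of 150 mg = 150 mg.
pyrarelin: 65–84 mL/min → 70% of 750 mg = 525 mg.
Total = 150 + 525 = 675 mg.

675 mg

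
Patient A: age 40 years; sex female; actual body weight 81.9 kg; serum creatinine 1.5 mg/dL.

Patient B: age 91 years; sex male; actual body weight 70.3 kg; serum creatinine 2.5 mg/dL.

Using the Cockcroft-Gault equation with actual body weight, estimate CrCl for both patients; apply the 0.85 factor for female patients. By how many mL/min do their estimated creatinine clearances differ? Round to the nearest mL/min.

Patient A: CrCl = (140 − 40) × 81.9 / (72 × 1.5) × 0.85 = 8190.0 / 108.00 × 0.85 ≈ 64.5 mL/min
Patient B: CrCl = (140 − 91) × 70.3 / (72 × 2.5) = 3444.7 / 180.00 ≈ 19.1 mL/min
|64.5 − 19.1| = 45.4 mL/min

45 mL/min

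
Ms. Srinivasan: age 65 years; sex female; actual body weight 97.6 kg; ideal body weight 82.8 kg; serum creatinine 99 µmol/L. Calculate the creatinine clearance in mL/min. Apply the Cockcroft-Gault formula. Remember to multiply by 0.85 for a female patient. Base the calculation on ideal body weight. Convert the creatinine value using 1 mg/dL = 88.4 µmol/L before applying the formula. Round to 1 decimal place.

SCr = 99 / 88.4 = 1.12 mg/dL
CrCl = (140 − 65) × 82.8 / (72 × 1.12) × 0.85 = 6210.0 / 80.64 × 0.85 ≈ 65.5 mL/min

65.5 mL/min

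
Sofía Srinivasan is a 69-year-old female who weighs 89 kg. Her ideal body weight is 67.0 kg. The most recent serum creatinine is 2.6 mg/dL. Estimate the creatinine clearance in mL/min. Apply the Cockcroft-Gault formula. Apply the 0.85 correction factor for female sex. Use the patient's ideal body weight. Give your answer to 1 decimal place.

CrCl = (140 − 69) × 67 / (72 × 2.6) × 0.85 = 4757.0 / 187.20 × 0.85 ≈ 21.6 mL/min

21.6 mL/min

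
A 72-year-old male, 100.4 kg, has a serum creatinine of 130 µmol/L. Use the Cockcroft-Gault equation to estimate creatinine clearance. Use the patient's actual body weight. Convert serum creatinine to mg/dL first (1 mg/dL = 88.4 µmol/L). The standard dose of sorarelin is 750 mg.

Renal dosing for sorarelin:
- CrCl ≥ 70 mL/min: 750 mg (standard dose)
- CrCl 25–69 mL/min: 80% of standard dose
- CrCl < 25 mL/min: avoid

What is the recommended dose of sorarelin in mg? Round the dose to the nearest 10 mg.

600 mg

SCr = 130 / 88.4 = 1.471 mg/dL
CrCl = (140 − 72) × 100.4 / (72 × 1.471) = 6827.2 / 105.91 ≈ 64.5 mL/min
CrCl ≈ 64 mL/min → bracket 25–69 mL/min.
80% of 750 mg = 600 mg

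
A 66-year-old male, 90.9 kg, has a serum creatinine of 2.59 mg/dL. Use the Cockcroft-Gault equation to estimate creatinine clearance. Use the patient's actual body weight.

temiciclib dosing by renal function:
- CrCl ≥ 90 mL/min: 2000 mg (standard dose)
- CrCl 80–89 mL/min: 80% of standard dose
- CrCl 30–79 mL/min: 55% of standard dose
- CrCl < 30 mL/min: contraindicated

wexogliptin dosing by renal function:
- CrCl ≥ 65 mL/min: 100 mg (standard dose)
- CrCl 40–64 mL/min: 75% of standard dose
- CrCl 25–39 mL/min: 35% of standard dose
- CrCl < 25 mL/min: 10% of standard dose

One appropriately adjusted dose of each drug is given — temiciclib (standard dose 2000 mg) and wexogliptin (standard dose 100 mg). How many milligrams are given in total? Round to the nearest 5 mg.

CrCl = (140 − 66) × 90.9 / (72 × 2.59) = 6726.6 / 186.48 ≈ 36.1 mL/min
CrCl ≈ 36 mL/min.
temiciclib: 30–79 mL/min → 55% of 2000 mg = 1100 mg.
wexogliptin: 25–39 mL/min → 35% of 100 mg = 35 mg.
Total = 1100 + 35 = 1135 mg.

1135 mg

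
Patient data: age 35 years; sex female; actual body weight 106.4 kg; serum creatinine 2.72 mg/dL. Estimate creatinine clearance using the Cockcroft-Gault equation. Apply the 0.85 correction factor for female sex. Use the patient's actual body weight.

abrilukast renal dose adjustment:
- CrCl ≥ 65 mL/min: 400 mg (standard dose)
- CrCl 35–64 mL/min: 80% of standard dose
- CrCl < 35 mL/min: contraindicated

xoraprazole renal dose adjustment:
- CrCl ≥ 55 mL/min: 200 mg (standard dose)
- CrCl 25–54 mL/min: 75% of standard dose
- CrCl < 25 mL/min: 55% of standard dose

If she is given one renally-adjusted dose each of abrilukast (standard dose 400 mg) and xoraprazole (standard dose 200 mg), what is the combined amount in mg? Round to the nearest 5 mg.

470 mg

CrCl = (140 − 35) × 106.4 / (72 × 2.72) × 0.85 = 11172.0 / 195.84 × 0.85 ≈ 48.5 mL/min
CrCl ≈ 48 mL/min.
abrilukast: 35–64 mL/min → 80% of 400 mg = 320 mg.
xoraprazole: 25–54 mL/min → 75% of 200 mg = 150 mg.
Total = 320 + 150 = 470 mg.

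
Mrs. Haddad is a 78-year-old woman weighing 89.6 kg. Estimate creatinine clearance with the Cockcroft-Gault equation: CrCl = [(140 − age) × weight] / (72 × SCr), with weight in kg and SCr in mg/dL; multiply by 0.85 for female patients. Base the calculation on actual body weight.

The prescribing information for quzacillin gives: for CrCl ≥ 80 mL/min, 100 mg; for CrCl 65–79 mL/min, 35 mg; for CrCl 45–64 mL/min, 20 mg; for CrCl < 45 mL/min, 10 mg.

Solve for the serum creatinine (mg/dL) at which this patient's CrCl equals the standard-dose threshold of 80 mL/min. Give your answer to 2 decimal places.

Standard dose requires CrCl ≥ 80 mL/min.
Set (140 − 78) × 89.6 × 0.85 / (72 × SCr) = 80
SCr = (140 − 78) × 89.6 × 0.85 / (72 × 80) = 0.820 mg/dL

0.82 mg/dL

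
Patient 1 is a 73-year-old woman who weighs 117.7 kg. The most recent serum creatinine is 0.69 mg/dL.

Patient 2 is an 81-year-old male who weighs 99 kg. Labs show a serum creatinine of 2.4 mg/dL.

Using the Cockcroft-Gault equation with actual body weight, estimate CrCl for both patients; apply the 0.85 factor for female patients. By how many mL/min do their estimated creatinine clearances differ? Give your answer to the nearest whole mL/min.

Patient 1: CrCl = (140 − 73) × 117.7 / (72 × 0.69) × 0.85 = 7885.9 / 49.68 × 0.85 ≈ 134.9 mL/min
Patient 2: CrCl = (140 − 81) × 99 / (72 × 2.4) = 5841.0 / 172.80 ≈ 33.8 mL/min
|134.9 − 33.8| = 101.1 mL/min

101 mL/min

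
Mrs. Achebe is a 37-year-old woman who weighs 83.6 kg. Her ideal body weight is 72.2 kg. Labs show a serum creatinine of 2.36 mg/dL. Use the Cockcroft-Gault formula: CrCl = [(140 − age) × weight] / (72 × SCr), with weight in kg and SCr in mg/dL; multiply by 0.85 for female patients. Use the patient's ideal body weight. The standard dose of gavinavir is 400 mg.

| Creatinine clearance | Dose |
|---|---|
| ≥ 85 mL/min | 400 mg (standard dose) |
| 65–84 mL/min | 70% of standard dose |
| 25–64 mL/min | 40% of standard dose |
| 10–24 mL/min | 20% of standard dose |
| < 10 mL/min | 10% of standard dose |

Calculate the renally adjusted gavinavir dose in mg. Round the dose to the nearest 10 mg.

CrCl = (140 − 37) × 72.2 / (72 × 2.36) × 0.85 = 7436.6 / 169.92 × 0.85 ≈ 37.2 mL/min
CrCl ≈ 37 mL/min → bracket 25–64 mL/min.
40% of 400 mg = 160 mg

160 mg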